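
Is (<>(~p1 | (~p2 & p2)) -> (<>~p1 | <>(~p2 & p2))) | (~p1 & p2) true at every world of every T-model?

Yes, valid

Tableau for the negation ~((<>(~p1 | (~p2 & p2)) -> (<>~p1 | <>(~p2 & p2))) | (~p1 & p2)):
1. ~((<>(~p1 | (~p2 & p2)) -> (<>~p1 | <>(~p2 & p2))) | (~p1 & p2)), 0
2. ~(<>(~p1 | (~p2 & p2)) -> (<>~p1 | <>(~p2 & p2))), 0   [~|-rule on 1]
3. ~(~p1 & p2), 0   [~|-rule on 1]
4. <>(~p1 | (~p2 & p2)), 0   [~->-rule on 2]
5. ~(<>~p1 | <>(~p2 & p2)), 0   [~->-rule on 2]
6. ~<>~p1, 0   [~|-rule on 5]
7. ~<>(~p2 & p2), 0   [~|-rule on 5]
8. p1, 0   [~<>-rule on 6 via 0R0]
9. ~(~p2 & p2), 0   [~<>-rule on 7 via 0R0]
10. ~p2, 0   [~&-rule on 3 (branches; this branch)]
11. ~p1 | (~p2 & p2), 1   [<>-rule on 4: fresh world 1, 0R1]
12. p1, 1   [~<>-rule on 6 via 0R1]
13. ~(~p2 & p2), 1   [~<>-rule on 7 via 0R1]
14. ~p2 & p2, 1   [|-rule on 11 (branches; this branch)]
15. ~p2, 1   [&-rule on 14]
16. p2, 1   [&-rule on 14]
Accessibility: 0R0, 0R1, 1R1
Branch closes: p2 and ~p2 both at 1.
All branches of the negation close; one closing branch shown above.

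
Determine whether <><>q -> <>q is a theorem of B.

No, not valid

Tableau for the negation ~(<><>q -> <>q):
1. ~(<><>q -> <>q), u
2. <><>q, u
3. ~<>q, u
4. ~q, u
5. <>q, v
6. ~q, v
7. q, w
Accessibility: uRu, uRv, vRu, vRv, vRw, wRv, wRw
The negation has an open branch (countermodel exists).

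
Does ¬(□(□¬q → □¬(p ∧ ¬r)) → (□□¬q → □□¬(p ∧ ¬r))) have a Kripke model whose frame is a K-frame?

1. ¬(□(□¬q → □¬(p ∧ ¬r)) → (□□¬q → □□¬(p ∧ ¬r))), w0
2. □(□¬q → □¬(p ∧ ¬r)), w0
3. ¬(□□¬q → □□¬(p ∧ ¬r)), w0
4. □□¬q, w0
5. ¬□□¬(p ∧ ¬r), w0
6. ¬□¬(p ∧ ¬r), w1
7. □¬q → □¬(p ∧ ¬r), w1
8. □¬q, w1
9. ¬□¬q, w1
10. p ∧ ¬r, w2
11. p, w2
12. ¬r, w2
13. ¬q, w2
14. q, w3
15. ¬q, w3
Accessibility: w0Rw1, w1Rw2, w1Rw3
Branch closes: q and ¬q both at w3.
All branches of the tableau close; one closing branch shown above.

Unsatisfiable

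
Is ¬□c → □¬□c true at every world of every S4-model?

Not valid

Tableau for the negation ¬(¬□c → □¬□c):
1. ¬(¬□c → □¬□c), u
2. ¬□c, u   [¬→-rule on 1]
3. ¬□¬□c, u   [¬→-rule on 1]
4. ¬c, v   [¬□-rule on 2: fresh world v, uRv]
5. □c, w   [¬□-rule on 3: fresh world w, uRw]
6. c, w   [□-rule on 5 via wRw]
Accessibility: uRu, uRv, uRw, vRv, wRw
The negation has an open branch (countermodel exists).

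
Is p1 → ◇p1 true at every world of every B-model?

Tableau for the negation ¬(p1 → ◇p1):
1. ¬(p1 → ◇p1), w0
2. p1, w0
3. ¬◇p1, w0
4. ¬p1, w0
Accessibility: w0Rw0
Branch closes: p1 and ¬p1 both at w0.
All branches of the negation close; one closing branch shown above.

Valid in B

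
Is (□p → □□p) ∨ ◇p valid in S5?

Valid

Tableau for the negation ¬((□p → □□p) ∨ ◇p):
1. ¬((□p → □□p) ∨ ◇p), 0
2. ¬(□p → □□p), 0
3. ¬◇p, 0
4. □p, 0
5. ¬□□p, 0
6. ¬p, 0
7. p, 0
Accessibility: 0R0
Branch closes: p and ¬p both at 0.
All branches of the negation close; one closing branch shown above.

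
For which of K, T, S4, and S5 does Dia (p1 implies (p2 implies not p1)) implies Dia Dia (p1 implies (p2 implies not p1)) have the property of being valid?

T-tableau for the negation not (Dia (p1 implies (p2 implies not p1)) implies Dia Dia (p1 implies (p2 implies not p1))):
1. not (Dia (p1 implies (p2 implies not p1)) implies Dia Dia (p1 implies (p2 implies not p1))), 0
2. Dia (p1 implies (p2 implies not p1)), 0
3. not Dia Dia (p1 implies (p2 implies not p1)), 0
4. not Dia (p1 implies (p2 implies not p1)), 0
5. not (p1 implies (p2 implies not p1)), 0
6. p1, 0
7. not (p2 implies not p1), 0
8. p2, 0
9. p1 implies (p2 implies not p1), 1
10. not Dia (p1 implies (p2 implies not p1)), 1
11. not (p1 implies (p2 implies not p1)), 1
12. p1, 1
13. not (p2 implies not p1), 1
14. p2, 1
15. p2 implies not p1, 1
16. not p1, 1
Accessibility: 0R0, 0R1, 1R1
Branch closes: p1 and not p1 both at 1.
Every branch closes (one shown): valid in T, hence also in S4, S5 (every theorem of T is a theorem of S4 and S5).
K-tableau for the negation not (Dia (p1 implies (p2 implies not p1)) implies Dia Dia (p1 implies (p2 implies not p1))):
1. not (Dia (p1 implies (p2 implies not p1)) implies Dia Dia (p1 implies (p2 implies not p1))), 0
2. Dia (p1 implies (p2 implies not p1)), 0
3. not Dia Dia (p1 implies (p2 implies not p1)), 0
4. p1 implies (p2 implies not p1), 1
5. not Dia (p1 implies (p2 implies not p1)), 1
6. p2 implies not p1, 1
7. not p1, 1
Accessibility: 0R1
Complete open branch: countermodel on a K-frame, so not valid in K.

T, S4, S5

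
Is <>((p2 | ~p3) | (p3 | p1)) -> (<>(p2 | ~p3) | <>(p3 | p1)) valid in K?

Valid in K

Tableau for the negation ~(<>((p2 | ~p3) | (p3 | p1)) -> (<>(p2 | ~p3) | <>(p3 | p1))):
1. ~(<>((p2 | ~p3) | (p3 | p1)) -> (<>(p2 | ~p3) | <>(p3 | p1))), 0
2. <>((p2 | ~p3) | (p3 | p1)), 0   [~->-rule on 1]
3. ~(<>(p2 | ~p3) | <>(p3 | p1)), 0   [~->-rule on 1]
4. ~<>(p2 | ~p3), 0   [~|-rule on 3]
5. ~<>(p3 | p1), 0   [~|-rule on 3]
6. (p2 | ~p3) | (p3 | p1), 1   [<>-rule on 2: fresh world 1, 0R1]
7. ~(p2 | ~p3), 1   [~<>-rule on 4 via 0R1]
8. ~p2, 1   [~|-rule on 7]
9. p3, 1   [~|-rule on 7]
10. ~(p3 | p1), 1   [~<>-rule on 5 via 0R1]
11. ~p3, 1   [~|-rule on 10]
12. ~p1, 1   [~|-rule on 10]
Accessibility: 0R1
Branch closes: p3 and ~p3 both at 1.
All branches of the negation close; one closing branch shown above.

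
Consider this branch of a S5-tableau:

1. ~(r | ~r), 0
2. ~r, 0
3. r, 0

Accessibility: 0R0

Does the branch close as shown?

Both r and ~r appear at 0.

Yes, closed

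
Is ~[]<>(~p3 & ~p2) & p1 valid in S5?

Tableau for the negation ~(~[]<>(~p3 & ~p2) & p1):
1. ~(~[]<>(~p3 & ~p2) & p1), 0
2. ~p1, 0   [~&-rule on 1 (branches; this branch)]
Accessibility: 0R0
The negation has an open branch (countermodel exists).

Not valid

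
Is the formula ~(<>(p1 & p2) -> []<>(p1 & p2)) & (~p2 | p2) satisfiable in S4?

1. ~(<>(p1 & p2) -> []<>(p1 & p2)) & (~p2 | p2), 0
2. ~(<>(p1 & p2) -> []<>(p1 & p2)), 0   [&-rule on 1]
3. ~p2 | p2, 0   [&-rule on 1]
4. <>(p1 & p2), 0   [~->-rule on 2]
5. ~[]<>(p1 & p2), 0   [~->-rule on 2]
6. p2, 0   [|-rule on 3 (branches; this branch)]
7. p1 & p2, 1   [<>-rule on 4: fresh world 1, 0R1]
8. p1, 1   [&-rule on 7]
9. p2, 1   [&-rule on 7]
10. ~<>(p1 & p2), 2   [~[]-rule on 5: fresh world 2, 0R2]
11. ~(p1 & p2), 2   [~<>-rule on 10 via 2R2]
12. ~p2, 2   [~&-rule on 11 (branches; this branch)]
Accessibility: 0R0, 0R1, 0R2, 1R1, 2R2

Satisfiable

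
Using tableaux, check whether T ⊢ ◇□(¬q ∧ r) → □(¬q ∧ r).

Invalid (countermodel exists)

Tableau for the negation ¬(◇□(¬q ∧ r) → □(¬q ∧ r)):
1. ¬(◇□(¬q ∧ r) → □(¬q ∧ r)), u
2. ◇□(¬q ∧ r), u
3. ¬□(¬q ∧ r), u
4. □(¬q ∧ r), v
5. ¬q ∧ r, v
6. ¬q, v
7. r, v
8. ¬(¬q ∧ r), w
9. ¬r, w
Accessibility: uRu, uRv, uRw, vRv, wRw
The negation has an open branch (countermodel exists).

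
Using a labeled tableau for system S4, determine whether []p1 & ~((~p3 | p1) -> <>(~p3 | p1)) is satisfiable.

1. []p1 & ~((~p3 | p1) -> <>(~p3 | p1)), u
2. []p1, u
3. ~((~p3 | p1) -> <>(~p3 | p1)), u
4. ~p3 | p1, u
5. ~<>(~p3 | p1), u
6. p1, u
7. ~(~p3 | p1), u
8. p3, u
9. ~p1, u
Accessibility: uRu
Branch closes: p1 and ~p1 both at u.
(One branch shown.) All branches close.

Unsatisfiable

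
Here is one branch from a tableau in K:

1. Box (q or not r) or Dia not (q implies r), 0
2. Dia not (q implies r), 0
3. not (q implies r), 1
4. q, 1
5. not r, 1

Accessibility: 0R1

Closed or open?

No atom appears with both signs at the same world.

No, open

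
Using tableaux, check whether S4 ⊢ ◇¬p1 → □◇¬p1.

Tableau for the negation ¬(◇¬p1 → □◇¬p1):
1. ¬(◇¬p1 → □◇¬p1), 0
2. ◇¬p1, 0
3. ¬□◇¬p1, 0
4. ¬p1, 1
5. ¬◇¬p1, 2
6. p1, 2
Accessibility: 0R0, 0R1, 0R2, 1R1, 2R2
The negation has an open branch (countermodel exists).

No, not valid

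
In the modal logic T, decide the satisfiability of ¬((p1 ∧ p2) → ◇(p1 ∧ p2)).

1. ¬((p1 ∧ p2) → ◇(p1 ∧ p2)), 0
2. p1 ∧ p2, 0
3. ¬◇(p1 ∧ p2), 0
4. p1, 0
5. p2, 0
6. ¬(p1 ∧ p2), 0
7. ¬p2, 0
Accessibility: 0R0
Branch closes: p2 and ¬p2 both at 0.
Every branch closes; the branch above is one of them.

No, unsatisfiable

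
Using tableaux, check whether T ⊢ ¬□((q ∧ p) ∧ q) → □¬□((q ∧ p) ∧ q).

Not valid

Tableau for the negation ¬(¬□((q ∧ p) ∧ q) → □¬□((q ∧ p) ∧ q)):
1. ¬(¬□((q ∧ p) ∧ q) → □¬□((q ∧ p) ∧ q)), 0
2. ¬□((q ∧ p) ∧ q), 0
3. ¬□¬□((q ∧ p) ∧ q), 0
4. ¬((q ∧ p) ∧ q), 1
5. ¬q, 1
6. □((q ∧ p) ∧ q), 2
7. (q ∧ p) ∧ q, 2
8. q ∧ p, 2
9. q, 2
10. p, 2
Accessibility: 0R0, 0R1, 0R2, 1R1, 2R2
The negation has an open branch (countermodel exists).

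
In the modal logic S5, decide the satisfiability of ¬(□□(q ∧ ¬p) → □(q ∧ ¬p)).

1. ¬(□□(q ∧ ¬p) → □(q ∧ ¬p)), 0
2. □□(q ∧ ¬p), 0   [¬→-rule on 1]
3. ¬□(q ∧ ¬p), 0   [¬→-rule on 1]
4. □(q ∧ ¬p), 0   [□-rule on 2 via 0R0]
5. q ∧ ¬p, 0   [□-rule on 4 via 0R0]
6. q, 0   [∧-rule on 5]
7. ¬p, 0   [∧-rule on 5]
8. ¬(q ∧ ¬p), 1   [¬□-rule on 3: fresh world 1, 0R1]
9. □(q ∧ ¬p), 1   [□-rule on 2 via 0R1]
10. q ∧ ¬p, 1   [□-rule on 4 via 0R1]
11. q, 1   [∧-rule on 10]
12. ¬p, 1   [∧-rule on 10]
13. p, 1   [¬∧-rule on 8 (branches; this branch)]
Accessibility: 0R0, 0R1, 1R0, 1R1
Branch closes: p and ¬p both at 1.
All branches of the tableau close; one closing branch shown above.

Unsatisfiable (every branch closes)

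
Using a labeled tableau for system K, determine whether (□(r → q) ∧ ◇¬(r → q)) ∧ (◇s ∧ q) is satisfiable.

Unsatisfiable

1. (□(r → q) ∧ ◇¬(r → q)) ∧ (◇s ∧ q), w0
2. □(r → q) ∧ ◇¬(r → q), w0
3. ◇s ∧ q, w0
4. □(r → q), w0
5. ◇¬(r → q), w0
6. ◇s, w0
7. q, w0
8. ¬(r → q), w1
9. r, w1
10. ¬q, w1
11. r → q, w1
12. q, w1
Accessibility: w0Rw1
Branch closes: q and ¬q both at w1.
(One branch shown.) All branches close.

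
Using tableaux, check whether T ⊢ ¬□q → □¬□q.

Tableau for the negation ¬(¬□q → □¬□q):
1. ¬(¬□q → □¬□q), w0
2. ¬□q, w0
3. ¬□¬□q, w0
4. ¬q, w1
5. □q, w2
6. q, w2
Accessibility: w0Rw0, w0Rw1, w0Rw2, w1Rw1, w2Rw2
The negation has an open branch (countermodel exists).

No, not valid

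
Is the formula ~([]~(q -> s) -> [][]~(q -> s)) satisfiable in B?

1. ~([]~(q -> s) -> [][]~(q -> s)), w0
2. []~(q -> s), w0
3. ~[][]~(q -> s), w0
4. ~(q -> s), w0
5. q, w0
6. ~s, w0
7. ~[]~(q -> s), w1
8. ~(q -> s), w1
9. q, w1
10. ~s, w1
11. q -> s, w2
12. s, w2
Accessibility: w0Rw0, w0Rw1, w1Rw0, w1Rw1, w1Rw2, w2Rw1, w2Rw2

Satisfiable (open branch found)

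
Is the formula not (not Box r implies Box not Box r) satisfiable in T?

Yes, satisfiable

1. not (not Box r implies Box not Box r), w0
2. not Box r, w0   [neg-implies-rule on 1]
3. not Box not Box r, w0   [neg-implies-rule on 1]
4. not r, w1   [neg-Box-rule on 2: fresh world w1, w0Rw1]
5. Box r, w2   [neg-Box-rule on 3: fresh world w2, w0Rw2]
6. r, w2   [Box-rule on 5 via w2Rw2]
Accessibility: w0Rw0, w0Rw1, w0Rw2, w1Rw1, w2Rw2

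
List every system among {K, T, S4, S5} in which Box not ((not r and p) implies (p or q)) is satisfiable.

T-tableau for the formula:
1. Box not ((not r and p) implies (p or q)), w0
2. not ((not r and p) implies (p or q)), w0
3. not r and p, w0
4. not (p or q), w0
5. not r, w0
6. p, w0
7. not p, w0
8. not q, w0
Accessibility: w0Rw0
Branch closes: p and not p both at w0.
Every branch closes (one shown): unsatisfiable in T, hence also in S4, S5 (every S4/S5-frame is a T-frame).
K-tableau for the formula:
1. Box not ((not r and p) implies (p or q)), w0
Complete open branch: satisfiable in K.

K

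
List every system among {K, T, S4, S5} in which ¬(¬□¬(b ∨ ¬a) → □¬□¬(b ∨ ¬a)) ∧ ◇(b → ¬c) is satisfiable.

S5-tableau for the formula:
1. ¬(¬□¬(b ∨ ¬a) → □¬□¬(b ∨ ¬a)) ∧ ◇(b → ¬c), w0
2. ¬(¬□¬(b ∨ ¬a) → □¬□¬(b ∨ ¬a)), w0   [∧-rule on 1]
3. ◇(b → ¬c), w0   [∧-rule on 1]
4. ¬□¬(b ∨ ¬a), w0   [¬→-rule on 2]
5. ¬□¬□¬(b ∨ ¬a), w0   [¬→-rule on 2]
6. b → ¬c, w1   [◇-rule on 3: fresh world w1, w0Rw1]
7. ¬c, w1   [→-rule on 6 (branches; this branch)]
8. b ∨ ¬a, w2   [¬□-rule on 4: fresh world w2, w0Rw2]
9. ¬a, w2   [∨-rule on 8 (branches; this branch)]
10. □¬(b ∨ ¬a), w3   [¬□-rule on 5: fresh world w3, w0Rw3]
11. ¬(b ∨ ¬a), w0   [□-rule on 10 via w3Rw0]
12. ¬b, w0   [¬∨-rule on 11]
13. a, w0   [¬∨-rule on 11]
14. ¬(b ∨ ¬a), w1   [□-rule on 10 via w3Rw1]
15. ¬b, w1   [¬∨-rule on 14]
16. a, w1   [¬∨-rule on 14]
17. ¬(b ∨ ¬a), w2   [□-rule on 10 via w3Rw2]
18. ¬b, w2   [¬∨-rule on 17]
19. a, w2   [¬∨-rule on 17]
Accessibility: w0Rw0, w0Rw1, w0Rw2, w0Rw3, w1Rw0, w1Rw1, w1Rw2, w1Rw3, w2Rw0, w2Rw1, w2Rw2, w2Rw3, w3Rw0, w3Rw1, w3Rw2, w3Rw3
Branch closes: a and ¬a both at w2.
Every branch closes (one shown): unsatisfiable in S5.
S4-tableau for the formula:
1. ¬(¬□¬(b ∨ ¬a) → □¬□¬(b ∨ ¬a)) ∧ ◇(b → ¬c), w0
2. ¬(¬□¬(b ∨ ¬a) → □¬□¬(b ∨ ¬a)), w0   [∧-rule on 1]
3. ◇(b → ¬c), w0   [∧-rule on 1]
4. ¬□¬(b ∨ ¬a), w0   [¬→-rule on 2]
5. ¬□¬□¬(b ∨ ¬a), w0   [¬→-rule on 2]
6. b → ¬c, w1   [◇-rule on 3: fresh world w1, w0Rw1]
7. ¬c, w1   [→-rule on 6 (branches; this branch)]
8. b ∨ ¬a, w2   [¬□-rule on 4: fresh world w2, w0Rw2]
9. ¬a, w2   [∨-rule on 8 (branches; this branch)]
10. □¬(b ∨ ¬a), w3   [¬□-rule on 5: fresh world w3, w0Rw3]
11. ¬(b ∨ ¬a), w3   [□-rule on 10 via w3Rw3]
12. ¬b, w3   [¬∨-rule on 11]
13. a, w3   [¬∨-rule on 11]
Accessibility: w0Rw0, w0Rw1, w0Rw2, w0Rw3, w1Rw1, w2Rw2, w3Rw3
Complete open branch: satisfiable in S4, hence also in K, T (this S4-model is also a K-model and a T-model).

K, T, S4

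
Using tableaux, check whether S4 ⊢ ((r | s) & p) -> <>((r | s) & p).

Yes, valid

Tableau for the negation ~(((r | s) & p) -> <>((r | s) & p)):
1. ~(((r | s) & p) -> <>((r | s) & p)), u
2. (r | s) & p, u   [~->-rule on 1]
3. ~<>((r | s) & p), u   [~->-rule on 1]
4. r | s, u   [&-rule on 2]
5. p, u   [&-rule on 2]
6. ~((r | s) & p), u   [~<>-rule on 3 via uRu]
7. s, u   [|-rule on 4 (branches; this branch)]
8. ~(r | s), u   [~&-rule on 6 (branches; this branch)]
9. ~r, u   [~|-rule on 8]
10. ~s, u   [~|-rule on 8]
Accessibility: uRu
Branch closes: s and ~s both at u.
All branches of the negation close; one closing branch shown above.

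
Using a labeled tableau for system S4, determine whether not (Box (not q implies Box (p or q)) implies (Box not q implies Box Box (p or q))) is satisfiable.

No, unsatisfiable

1. not (Box (not q implies Box (p or q)) implies (Box not q implies Box Box (p or q))), w0
2. Box (not q implies Box (p or q)), w0
3. not (Box not q implies Box Box (p or q)), w0
4. Box not q, w0
5. not Box Box (p or q), w0
6. not q implies Box (p or q), w0
7. not q, w0
8. Box (p or q), w0
9. p or q, w0
10. p, w0
11. not Box (p or q), w1
12. not q implies Box (p or q), w1
13. not q, w1
14. p or q, w1
15. Box (p or q), w1
16. p, w1
17. not (p or q), w2
18. not p, w2
19. not q, w2
20. not q implies Box (p or q), w2
21. p or q, w2
22. Box (p or q), w2
23. q, w2
Accessibility: w0Rw0, w0Rw1, w0Rw2, w1Rw1, w1Rw2, w2Rw2
Branch closes: q and not q both at w2.
(One branch shown.) All branches close.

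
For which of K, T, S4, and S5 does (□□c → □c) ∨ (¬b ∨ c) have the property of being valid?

K-tableau for the negation ¬((□□c → □c) ∨ (¬b ∨ c)):
1. ¬((□□c → □c) ∨ (¬b ∨ c)), u
2. ¬(□□c → □c), u
3. ¬(¬b ∨ c), u
4. □□c, u
5. ¬□c, u
6. b, u
7. ¬c, u
8. ¬c, v
9. □c, v
Accessibility: uRv
Complete open branch: countermodel on a K-frame, so not valid in K.
T-tableau for the negation ¬((□□c → □c) ∨ (¬b ∨ c)):
1. ¬((□□c → □c) ∨ (¬b ∨ c)), u
2. ¬(□□c → □c), u
3. ¬(¬b ∨ c), u
4. □□c, u
5. ¬□c, u
6. b, u
7. ¬c, u
8. □c, u
9. c, u
Accessibility: uRu
Branch closes: c and ¬c both at u.
Every branch closes (one shown): valid in T, hence also in S4, S5 (every theorem of T is a theorem of S4 and S5).

T, S4, S5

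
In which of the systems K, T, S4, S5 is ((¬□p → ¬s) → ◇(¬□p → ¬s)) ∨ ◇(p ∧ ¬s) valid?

T, S4, S5

K-tableau for the negation ¬(((¬□p → ¬s) → ◇(¬□p → ¬s)) ∨ ◇(p ∧ ¬s)):
1. ¬(((¬□p → ¬s) → ◇(¬□p → ¬s)) ∨ ◇(p ∧ ¬s)), 0
2. ¬((¬□p → ¬s) → ◇(¬□p → ¬s)), 0
3. ¬◇(p ∧ ¬s), 0
4. ¬□p → ¬s, 0
5. ¬◇(¬□p → ¬s), 0
6. ¬s, 0
Complete open branch: countermodel on a K-frame, so not valid in K.
T-tableau for the negation ¬(((¬□p → ¬s) → ◇(¬□p → ¬s)) ∨ ◇(p ∧ ¬s)):
1. ¬(((¬□p → ¬s) → ◇(¬□p → ¬s)) ∨ ◇(p ∧ ¬s)), 0
2. ¬((¬□p → ¬s) → ◇(¬□p → ¬s)), 0
3. ¬◇(p ∧ ¬s), 0
4. ¬□p → ¬s, 0
5. ¬◇(¬□p → ¬s), 0
6. ¬(p ∧ ¬s), 0
7. ¬(¬□p → ¬s), 0
8. ¬□p, 0
9. s, 0
10. □p, 0
11. p, 0
12. ¬p, 1
13. ¬(p ∧ ¬s), 1
14. ¬(¬□p → ¬s), 1
15. ¬□p, 1
16. s, 1
17. p, 1
Accessibility: 0R0, 0R1, 1R1
Branch closes: p and ¬p both at 1.
Every branch closes (one shown): valid in T, hence also in S4, S5 (every theorem of T is a theorem of S4 and S5).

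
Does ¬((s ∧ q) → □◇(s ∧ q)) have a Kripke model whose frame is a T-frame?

1. ¬((s ∧ q) → □◇(s ∧ q)), u
2. s ∧ q, u
3. ¬□◇(s ∧ q), u
4. s, u
5. q, u
6. ¬◇(s ∧ q), v
7. ¬(s ∧ q), v
8. ¬q, v
Accessibility: uRu, uRv, vRv

Yes, satisfiable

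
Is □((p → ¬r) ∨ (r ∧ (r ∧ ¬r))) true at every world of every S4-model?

No, not valid

Tableau for the negation ¬□((p → ¬r) ∨ (r ∧ (r ∧ ¬r))):
1. ¬□((p → ¬r) ∨ (r ∧ (r ∧ ¬r))), w0
2. ¬((p → ¬r) ∨ (r ∧ (r ∧ ¬r))), w1
3. ¬(p → ¬r), w1
4. ¬(r ∧ (r ∧ ¬r)), w1
5. p, w1
6. r, w1
7. ¬(r ∧ ¬r), w1
Accessibility: w0Rw0, w0Rw1, w1Rw1
The negation has an open branch (countermodel exists).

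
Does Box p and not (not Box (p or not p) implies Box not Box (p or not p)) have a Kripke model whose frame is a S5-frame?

No, unsatisfiable

1. Box p and not (not Box (p or not p) implies Box not Box (p or not p)), u
2. Box p, u   [and-rule on 1]
3. not (not Box (p or not p) implies Box not Box (p or not p)), u   [and-rule on 1]
4. not Box (p or not p), u   [neg-implies-rule on 3]
5. not Box not Box (p or not p), u   [neg-implies-rule on 3]
6. p, u   [Box-rule on 2 via uRu]
7. not (p or not p), v   [neg-Box-rule on 4: fresh world v, uRv]
8. not p, v   [neg-or-rule on 7]
9. p, v   [neg-or-rule on 7]
Accessibility: uRu, uRv, vRu, vRv
Branch closes: p and not p both at v.
All branches of the tableau close; one closing branch shown above.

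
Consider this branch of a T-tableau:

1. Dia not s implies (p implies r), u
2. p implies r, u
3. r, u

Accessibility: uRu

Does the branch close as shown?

There is no literal clash: for every atom and world, at most one sign appears.

No, open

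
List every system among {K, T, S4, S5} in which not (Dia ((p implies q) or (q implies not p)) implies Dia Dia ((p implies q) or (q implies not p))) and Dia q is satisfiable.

K

T-tableau for the formula:
1. not (Dia ((p implies q) or (q implies not p)) implies Dia Dia ((p implies q) or (q implies not p))) and Dia q, w0
2. not (Dia ((p implies q) or (q implies not p)) implies Dia Dia ((p implies q) or (q implies not p))), w0
3. Dia q, w0
4. Dia ((p implies q) or (q implies not p)), w0
5. not Dia Dia ((p implies q) or (q implies not p)), w0
6. not Dia ((p implies q) or (q implies not p)), w0
7. not ((p implies q) or (q implies not p)), w0
8. not (p implies q), w0
9. not (q implies not p), w0
10. p, w0
11. not q, w0
12. q, w0
Accessibility: w0Rw0
Branch closes: q and not q both at w0.
Every branch closes (one shown): unsatisfiable in T, hence also in S4, S5 (every S4/S5-frame is a T-frame).
K-tableau for the formula:
1. not (Dia ((p implies q) or (q implies not p)) implies Dia Dia ((p implies q) or (q implies not p))) and Dia q, w0
2. not (Dia ((p implies q) or (q implies not p)) implies Dia Dia ((p implies q) or (q implies not p))), w0
3. Dia q, w0
4. Dia ((p implies q) or (q implies not p)), w0
5. not Dia Dia ((p implies q) or (q implies not p)), w0
6. q, w1
7. not Dia ((p implies q) or (q implies not p)), w1
8. (p implies q) or (q implies not p), w2
9. not Dia ((p implies q) or (q implies not p)), w2
10. q implies not p, w2
11. not p, w2
Accessibility: w0Rw1, w0Rw2
Complete open branch: satisfiable in K.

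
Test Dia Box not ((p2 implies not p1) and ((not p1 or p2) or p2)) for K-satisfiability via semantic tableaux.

1. Dia Box not ((p2 implies not p1) and ((not p1 or p2) or p2)), u
2. Box not ((p2 implies not p1) and ((not p1 or p2) or p2)), v
Accessibility: uRv

Satisfiable (open branch found)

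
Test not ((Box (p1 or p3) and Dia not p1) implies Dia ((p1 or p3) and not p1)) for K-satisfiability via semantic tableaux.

Unsatisfiable (every branch closes)

1. not ((Box (p1 or p3) and Dia not p1) implies Dia ((p1 or p3) and not p1)), u
2. Box (p1 or p3) and Dia not p1, u   [neg-implies-rule on 1]
3. not Dia ((p1 or p3) and not p1), u   [neg-implies-rule on 1]
4. Box (p1 or p3), u   [and-rule on 2]
5. Dia not p1, u   [and-rule on 2]
6. not p1, v   [Dia-rule on 5: fresh world v, uRv]
7. not ((p1 or p3) and not p1), v   [neg-Dia-rule on 3 via uRv]
8. p1 or p3, v   [Box-rule on 4 via uRv]
9. not (p1 or p3), v   [neg-and-rule on 7 (branches; this branch)]
10. not p3, v   [neg-or-rule on 9]
11. p3, v   [or-rule on 8 (branches; this branch)]
Accessibility: uRv
Branch closes: p3 and not p3 both at v.
Every branch closes; the branch above is one of them.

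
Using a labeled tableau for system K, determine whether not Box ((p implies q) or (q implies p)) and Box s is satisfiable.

1. not Box ((p implies q) or (q implies p)) and Box s, w0
2. not Box ((p implies q) or (q implies p)), w0
3. Box s, w0
4. not ((p implies q) or (q implies p)), w1
5. not (p implies q), w1
6. not (q implies p), w1
7. p, w1
8. not q, w1
9. q, w1
10. not p, w1
Accessibility: w0Rw1
Branch closes: q and not q both at w1.
(One branch shown.) All branches close.

Unsatisfiable (every branch closes)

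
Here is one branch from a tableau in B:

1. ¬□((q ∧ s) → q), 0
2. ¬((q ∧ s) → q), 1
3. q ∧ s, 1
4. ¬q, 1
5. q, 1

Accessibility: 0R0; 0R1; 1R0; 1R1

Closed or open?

Yes, closed

Both q and ¬q appear at 1.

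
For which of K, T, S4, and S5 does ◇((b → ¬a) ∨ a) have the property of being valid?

T-tableau for the negation ¬◇((b → ¬a) ∨ a):
1. ¬◇((b → ¬a) ∨ a), w0
2. ¬((b → ¬a) ∨ a), w0
3. ¬(b → ¬a), w0
4. ¬a, w0
5. b, w0
6. a, w0
Accessibility: w0Rw0
Branch closes: a and ¬a both at w0.
Every branch closes (one shown): valid in T, hence also in S4, S5 (every theorem of T is a theorem of S4 and S5).
K-tableau for the negation ¬◇((b → ¬a) ∨ a):
1. ¬◇((b → ¬a) ∨ a), w0
Complete open branch: countermodel on a K-frame, so not valid in K.

T, S4, S5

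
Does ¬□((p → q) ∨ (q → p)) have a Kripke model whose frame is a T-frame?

1. ¬□((p → q) ∨ (q → p)), w0
2. ¬((p → q) ∨ (q → p)), w1
3. ¬(p → q), w1
4. ¬(q → p), w1
5. p, w1
6. ¬q, w1
7. q, w1
8. ¬p, w1
Accessibility: w0Rw0, w0Rw1, w1Rw1
Branch closes: q and ¬q both at w1.
Every branch closes; the branch above is one of them.

No, unsatisfiable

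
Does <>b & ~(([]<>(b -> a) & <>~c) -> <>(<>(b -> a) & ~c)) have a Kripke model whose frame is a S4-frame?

1. <>b & ~(([]<>(b -> a) & <>~c) -> <>(<>(b -> a) & ~c)), u
2. <>b, u   [&-rule on 1]
3. ~(([]<>(b -> a) & <>~c) -> <>(<>(b -> a) & ~c)), u   [&-rule on 1]
4. []<>(b -> a) & <>~c, u   [~->-rule on 3]
5. ~<>(<>(b -> a) & ~c), u   [~->-rule on 3]
6. []<>(b -> a), u   [&-rule on 4]
7. <>~c, u   [&-rule on 4]
8. ~(<>(b -> a) & ~c), u   [~<>-rule on 5 via uRu]
9. <>(b -> a), u   [[]-rule on 6 via uRu]
10. c, u   [~&-rule on 8 (branches; this branch)]
11. b, v   [<>-rule on 2: fresh world v, uRv]
12. ~(<>(b -> a) & ~c), v   [~<>-rule on 5 via uRv]
13. <>(b -> a), v   [[]-rule on 6 via uRv]
14. c, v   [~&-rule on 12 (branches; this branch)]
15. ~c, w   [<>-rule on 7: fresh world w, uRw]
16. ~(<>(b -> a) & ~c), w   [~<>-rule on 5 via uRw]
17. <>(b -> a), w   [[]-rule on 6 via uRw]
18. ~<>(b -> a), w   [~&-rule on 16 (branches; this branch)]
19. ~(b -> a), w   [~<>-rule on 18 via wRw]
20. b, w   [~->-rule on 19]
21. ~a, w   [~->-rule on 19]
22. b -> a, x   [<>-rule on 9: fresh world x, uRx]
23. ~(<>(b -> a) & ~c), x   [~<>-rule on 5 via uRx]
24. <>(b -> a), x   [[]-rule on 6 via uRx]
25. a, x   [->-rule on 22 (branches; this branch)]
26. c, x   [~&-rule on 23 (branches; this branch)]
27. b -> a, y   [<>-rule on 13: fresh world y, vRy]
28. ~(<>(b -> a) & ~c), y   [~<>-rule on 5 via uRy]
29. <>(b -> a), y   [[]-rule on 6 via uRy]
30. a, y   [->-rule on 27 (branches; this branch)]
31. c, y   [~&-rule on 28 (branches; this branch)]
32. b -> a, z   [<>-rule on 17: fresh world z, wRz]
33. ~(<>(b -> a) & ~c), z   [~<>-rule on 5 via uRz]
34. <>(b -> a), z   [[]-rule on 6 via uRz]
35. ~(b -> a), z   [~<>-rule on 18 via wRz]
36. b, z   [~->-rule on 35]
37. ~a, z   [~->-rule on 35]
38. a, z   [->-rule on 32 (branches; this branch)]
Accessibility: uRu, uRv, uRw, uRx, uRy, uRz, vRv, vRy, wRw, wRz, xRx, yRy, zRz
Branch closes: a and ~a both at z.
Every branch closes; the branch above is one of them.

Unsatisfiable (every branch closes)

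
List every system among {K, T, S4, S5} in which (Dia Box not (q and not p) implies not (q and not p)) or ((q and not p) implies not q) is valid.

S4-tableau for the negation not ((Dia Box not (q and not p) implies not (q and not p)) or ((q and not p) implies not q)):
1. not ((Dia Box not (q and not p) implies not (q and not p)) or ((q and not p) implies not q)), w0
2. not (Dia Box not (q and not p) implies not (q and not p)), w0   [neg-or-rule on 1]
3. not ((q and not p) implies not q), w0   [neg-or-rule on 1]
4. Dia Box not (q and not p), w0   [neg-implies-rule on 2]
5. q and not p, w0   [neg-implies-rule on 2]
6. q, w0   [neg-implies-rule on 3]
7. not p, w0   [and-rule on 5]
8. Box not (q and not p), w1   [Dia-rule on 4: fresh world w1, w0Rw1]
9. not (q and not p), w1   [Box-rule on 8 via w1Rw1]
10. p, w1   [neg-and-rule on 9 (branches; this branch)]
Accessibility: w0Rw0, w0Rw1, w1Rw1
Complete open branch: countermodel on an S4-frame, so not valid in S4, nor in K, T (the same frame is also a K-frame and a T-frame).
S5-tableau for the negation not ((Dia Box not (q and not p) implies not (q and not p)) or ((q and not p) implies not q)):
1. not ((Dia Box not (q and not p) implies not (q and not p)) or ((q and not p) implies not q)), w0
2. not (Dia Box not (q and not p) implies not (q and not p)), w0   [neg-or-rule on 1]
3. not ((q and not p) implies not q), w0   [neg-or-rule on 1]
4. Dia Box not (q and not p), w0   [neg-implies-rule on 2]
5. q and not p, w0   [neg-implies-rule on 2]
6. q, w0   [neg-implies-rule on 3]
7. not p, w0   [and-rule on 5]
8. Box not (q and not p), w1   [Dia-rule on 4: fresh world w1, w0Rw1]
9. not (q and not p), w0   [Box-rule on 8 via w1Rw0]
10. not (q and not p), w1   [Box-rule on 8 via w1Rw1]
11. p, w0   [neg-and-rule on 9 (branches; this branch)]
Accessibility: w0Rw0, w0Rw1, w1Rw0, w1Rw1
Branch closes: p and not p both at w0.
Every branch closes (one shown): valid in S5.

S5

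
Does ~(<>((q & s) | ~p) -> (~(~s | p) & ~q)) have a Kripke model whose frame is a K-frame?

1. ~(<>((q & s) | ~p) -> (~(~s | p) & ~q)), 0
2. <>((q & s) | ~p), 0   [~->-rule on 1]
3. ~(~(~s | p) & ~q), 0   [~->-rule on 1]
4. q, 0   [~&-rule on 3 (branches; this branch)]
5. (q & s) | ~p, 1   [<>-rule on 2: fresh world 1, 0R1]
6. ~p, 1   [|-rule on 5 (branches; this branch)]
Accessibility: 0R1

Satisfiable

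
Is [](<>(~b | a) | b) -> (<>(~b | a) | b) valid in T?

Valid in T

Tableau for the negation ~([](<>(~b | a) | b) -> (<>(~b | a) | b)):
1. ~([](<>(~b | a) | b) -> (<>(~b | a) | b)), u
2. [](<>(~b | a) | b), u
3. ~(<>(~b | a) | b), u
4. ~<>(~b | a), u
5. ~b, u
6. <>(~b | a) | b, u
7. ~(~b | a), u
8. b, u
9. ~a, u
Accessibility: uRu
Branch closes: b and ~b both at u.
All branches of the negation close; one closing branch shown above.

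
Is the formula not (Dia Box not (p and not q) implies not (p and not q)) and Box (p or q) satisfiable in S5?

Unsatisfiable

1. not (Dia Box not (p and not q) implies not (p and not q)) and Box (p or q), w0
2. not (Dia Box not (p and not q) implies not (p and not q)), w0
3. Box (p or q), w0
4. Dia Box not (p and not q), w0
5. p and not q, w0
6. p, w0
7. not q, w0
8. p or q, w0
9. Box not (p and not q), w1
10. p or q, w1
11. not (p and not q), w0
12. not (p and not q), w1
13. q, w1
14. q, w0
Accessibility: w0Rw0, w0Rw1, w1Rw0, w1Rw1
Branch closes: q and not q both at w0.
All branches of the tableau close; one closing branch shown above.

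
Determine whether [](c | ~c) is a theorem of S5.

Valid

Tableau for the negation ~[](c | ~c):
1. ~[](c | ~c), u
2. ~(c | ~c), v
3. ~c, v
4. c, v
Accessibility: uRu, uRv, vRu, vRv
Branch closes: c and ~c both at v.
All branches of the negation close; one closing branch shown above.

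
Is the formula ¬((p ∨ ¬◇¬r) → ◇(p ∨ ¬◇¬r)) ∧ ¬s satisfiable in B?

Unsatisfiable

1. ¬((p ∨ ¬◇¬r) → ◇(p ∨ ¬◇¬r)) ∧ ¬s, 0
2. ¬((p ∨ ¬◇¬r) → ◇(p ∨ ¬◇¬r)), 0
3. ¬s, 0
4. p ∨ ¬◇¬r, 0
5. ¬◇(p ∨ ¬◇¬r), 0
6. ¬(p ∨ ¬◇¬r), 0
7. ¬p, 0
8. ◇¬r, 0
9. ¬◇¬r, 0
10. r, 0
11. ¬r, 1
12. ¬(p ∨ ¬◇¬r), 1
13. ¬p, 1
14. ◇¬r, 1
15. r, 1
Accessibility: 0R0, 0R1, 1R0, 1R1
Branch closes: r and ¬r both at 1.
Every branch closes; the branch above is one of them.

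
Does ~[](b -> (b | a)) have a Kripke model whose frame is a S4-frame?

1. ~[](b -> (b | a)), 0
2. ~(b -> (b | a)), 1
3. b, 1
4. ~(b | a), 1
5. ~b, 1
6. ~a, 1
Accessibility: 0R0, 0R1, 1R1
Branch closes: b and ~b both at 1.
All branches of the tableau close; one closing branch shown above.

No, unsatisfiable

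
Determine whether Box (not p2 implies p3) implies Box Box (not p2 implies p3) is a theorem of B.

Tableau for the negation not (Box (not p2 implies p3) implies Box Box (not p2 implies p3)):
1. not (Box (not p2 implies p3) implies Box Box (not p2 implies p3)), w0
2. Box (not p2 implies p3), w0   [neg-implies-rule on 1]
3. not Box Box (not p2 implies p3), w0   [neg-implies-rule on 1]
4. not p2 implies p3, w0   [Box-rule on 2 via w0Rw0]
5. p3, w0   [implies-rule on 4 (branches; this branch)]
6. not Box (not p2 implies p3), w1   [neg-Box-rule on 3: fresh world w1, w0Rw1]
7. not p2 implies p3, w1   [Box-rule on 2 via w0Rw1]
8. p3, w1   [implies-rule on 7 (branches; this branch)]
9. not (not p2 implies p3), w2   [neg-Box-rule on 6: fresh world w2, w1Rw2]
10. not p2, w2   [neg-implies-rule on 9]
11. not p3, w2   [neg-implies-rule on 9]
Accessibility: w0Rw0, w0Rw1, w1Rw0, w1Rw1, w1Rw2, w2Rw1, w2Rw2
The negation has an open branch (countermodel exists).

No, not valid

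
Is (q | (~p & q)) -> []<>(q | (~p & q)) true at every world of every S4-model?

Not valid

Tableau for the negation ~((q | (~p & q)) -> []<>(q | (~p & q))):
1. ~((q | (~p & q)) -> []<>(q | (~p & q))), u
2. q | (~p & q), u   [~->-rule on 1]
3. ~[]<>(q | (~p & q)), u   [~->-rule on 1]
4. ~p & q, u   [|-rule on 2 (branches; this branch)]
5. ~p, u   [&-rule on 4]
6. q, u   [&-rule on 4]
7. ~<>(q | (~p & q)), v   [~[]-rule on 3: fresh world v, uRv]
8. ~(q | (~p & q)), v   [~<>-rule on 7 via vRv]
9. ~q, v   [~|-rule on 8]
10. ~(~p & q), v   [~|-rule on 8]
Accessibility: uRu, uRv, vRv
The negation has an open branch (countermodel exists).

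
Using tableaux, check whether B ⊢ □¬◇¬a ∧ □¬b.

Not valid

Tableau for the negation ¬(□¬◇¬a ∧ □¬b):
1. ¬(□¬◇¬a ∧ □¬b), w0
2. ¬□¬b, w0
3. b, w1
Accessibility: w0Rw0, w0Rw1, w1Rw0, w1Rw1
The negation has an open branch (countermodel exists).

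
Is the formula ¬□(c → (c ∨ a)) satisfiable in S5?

Unsatisfiable

1. ¬□(c → (c ∨ a)), w0
2. ¬(c → (c ∨ a)), w1
3. c, w1
4. ¬(c ∨ a), w1
5. ¬c, w1
6. ¬a, w1
Accessibility: w0Rw0, w0Rw1, w1Rw0, w1Rw1
Branch closes: c and ¬c both at w1.
Every branch closes; the branch above is one of them.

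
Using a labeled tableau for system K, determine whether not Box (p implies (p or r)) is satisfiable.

1. not Box (p implies (p or r)), w0
2. not (p implies (p or r)), w1
3. p, w1
4. not (p or r), w1
5. not p, w1
6. not r, w1
Accessibility: w0Rw1
Branch closes: p and not p both at w1.
Every branch closes; the branch above is one of them.

Unsatisfiable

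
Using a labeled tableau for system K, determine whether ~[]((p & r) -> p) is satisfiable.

1. ~[]((p & r) -> p), 0
2. ~((p & r) -> p), 1   [~[]-rule on 1: fresh world 1, 0R1]
3. p & r, 1   [~->-rule on 2]
4. ~p, 1   [~->-rule on 2]
5. p, 1   [&-rule on 3]
6. r, 1   [&-rule on 3]
Accessibility: 0R1
Branch closes: p and ~p both at 1.
Every branch closes; the branch above is one of them.

No, unsatisfiable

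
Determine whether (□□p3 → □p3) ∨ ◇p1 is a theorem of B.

Valid in B

Tableau for the negation ¬((□□p3 → □p3) ∨ ◇p1):
1. ¬((□□p3 → □p3) ∨ ◇p1), w0
2. ¬(□□p3 → □p3), w0   [¬∨-rule on 1]
3. ¬◇p1, w0   [¬∨-rule on 1]
4. □□p3, w0   [¬→-rule on 2]
5. ¬□p3, w0   [¬→-rule on 2]
6. ¬p1, w0   [¬◇-rule on 3 via w0Rw0]
7. □p3, w0   [□-rule on 4 via w0Rw0]
8. p3, w0   [□-rule on 7 via w0Rw0]
9. ¬p3, w1   [¬□-rule on 5: fresh world w1, w0Rw1]
10. ¬p1, w1   [¬◇-rule on 3 via w0Rw1]
11. □p3, w1   [□-rule on 4 via w0Rw1]
12. p3, w1   [□-rule on 7 via w0Rw1]
Accessibility: w0Rw0, w0Rw1, w1Rw0, w1Rw1
Branch closes: p3 and ¬p3 both at w1.
All branches of the negation close; one closing branch shown above.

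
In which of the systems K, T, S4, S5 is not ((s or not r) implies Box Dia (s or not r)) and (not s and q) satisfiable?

S4-tableau for the formula:
1. not ((s or not r) implies Box Dia (s or not r)) and (not s and q), u
2. not ((s or not r) implies Box Dia (s or not r)), u
3. not s and q, u
4. s or not r, u
5. not Box Dia (s or not r), u
6. not s, u
7. q, u
8. not r, u
9. not Dia (s or not r), v
10. not (s or not r), v
11. not s, v
12. r, v
Accessibility: uRu, uRv, vRv
Complete open branch: satisfiable in S4, hence also in K, T (this S4-model is also a K-model and a T-model).
S5-tableau for the formula:
1. not ((s or not r) implies Box Dia (s or not r)) and (not s and q), u
2. not ((s or not r) implies Box Dia (s or not r)), u
3. not s and q, u
4. s or not r, u
5. not Box Dia (s or not r), u
6. not s, u
7. q, u
8. not r, u
9. not Dia (s or not r), v
10. not (s or not r), u
11. r, u
Accessibility: uRu, uRv, vRu, vRv
Branch closes: r and not r both at u.
Every branch closes (one shown): unsatisfiable in S5.

K, T, S4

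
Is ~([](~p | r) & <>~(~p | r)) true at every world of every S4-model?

Valid

Tableau for the negation [](~p | r) & <>~(~p | r):
1. [](~p | r) & <>~(~p | r), u
2. [](~p | r), u   [&-rule on 1]
3. <>~(~p | r), u   [&-rule on 1]
4. ~p | r, u   [[]-rule on 2 via uRu]
5. r, u   [|-rule on 4 (branches; this branch)]
6. ~(~p | r), v   [<>-rule on 3: fresh world v, uRv]
7. p, v   [~|-rule on 6]
8. ~r, v   [~|-rule on 6]
9. ~p | r, v   [[]-rule on 2 via uRv]
10. r, v   [|-rule on 9 (branches; this branch)]
Accessibility: uRu, uRv, vRv
Branch closes: r and ~r both at v.
All branches of the negation close; one closing branch shown above.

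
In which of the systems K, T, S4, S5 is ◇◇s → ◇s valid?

S4, S5

T-tableau for the negation ¬(◇◇s → ◇s):
1. ¬(◇◇s → ◇s), u
2. ◇◇s, u   [¬→-rule on 1]
3. ¬◇s, u   [¬→-rule on 1]
4. ¬s, u   [¬◇-rule on 3 via uRu]
5. ◇s, v   [◇-rule on 2: fresh world v, uRv]
6. ¬s, v   [¬◇-rule on 3 via uRv]
7. s, w   [◇-rule on 5: fresh world w, vRw]
Accessibility: uRu, uRv, vRv, vRw, wRw
Complete open branch: countermodel on a T-frame, so not valid in T, nor in K (the same frame is also a K-frame).
S4-tableau for the negation ¬(◇◇s → ◇s):
1. ¬(◇◇s → ◇s), u
2. ◇◇s, u   [¬→-rule on 1]
3. ¬◇s, u   [¬→-rule on 1]
4. ¬s, u   [¬◇-rule on 3 via uRu]
5. ◇s, v   [◇-rule on 2: fresh world v, uRv]
6. ¬s, v   [¬◇-rule on 3 via uRv]
7. s, w   [◇-rule on 5: fresh world w, vRw]
8. ¬s, w   [¬◇-rule on 3 via uRw]
Accessibility: uRu, uRv, uRw, vRv, vRw, wRw
Branch closes: s and ¬s both at w.
Every branch closes (one shown): valid in S4, hence also in S5 (every theorem of S4 is a theorem of S5).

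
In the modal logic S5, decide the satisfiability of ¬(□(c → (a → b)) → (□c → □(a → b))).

Unsatisfiable (every branch closes)

1. ¬(□(c → (a → b)) → (□c → □(a → b))), 0
2. □(c → (a → b)), 0   [¬→-rule on 1]
3. ¬(□c → □(a → b)), 0   [¬→-rule on 1]
4. □c, 0   [¬→-rule on 3]
5. ¬□(a → b), 0   [¬→-rule on 3]
6. c → (a → b), 0   [□-rule on 2 via 0R0]
7. c, 0   [□-rule on 4 via 0R0]
8. a → b, 0   [→-rule on 6 (branches; this branch)]
9. b, 0   [→-rule on 8 (branches; this branch)]
10. ¬(a → b), 1   [¬□-rule on 5: fresh world 1, 0R1]
11. a, 1   [¬→-rule on 10]
12. ¬b, 1   [¬→-rule on 10]
13. c → (a → b), 1   [□-rule on 2 via 0R1]
14. c, 1   [□-rule on 4 via 0R1]
15. a → b, 1   [→-rule on 13 (branches; this branch)]
16. b, 1   [→-rule on 15 (branches; this branch)]
Accessibility: 0R0, 0R1, 1R0, 1R1
Branch closes: b and ¬b both at 1.
(One branch shown.) All branches close.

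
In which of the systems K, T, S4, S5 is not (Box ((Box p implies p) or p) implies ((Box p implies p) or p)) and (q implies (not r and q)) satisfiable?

K

T-tableau for the formula:
1. not (Box ((Box p implies p) or p) implies ((Box p implies p) or p)) and (q implies (not r and q)), 0
2. not (Box ((Box p implies p) or p) implies ((Box p implies p) or p)), 0   [and-rule on 1]
3. q implies (not r and q), 0   [and-rule on 1]
4. Box ((Box p implies p) or p), 0   [neg-implies-rule on 2]
5. not ((Box p implies p) or p), 0   [neg-implies-rule on 2]
6. not (Box p implies p), 0   [neg-or-rule on 5]
7. not p, 0   [neg-or-rule on 5]
8. Box p, 0   [neg-implies-rule on 6]
9. (Box p implies p) or p, 0   [Box-rule on 4 via 0R0]
10. p, 0   [Box-rule on 8 via 0R0]
Accessibility: 0R0
Branch closes: p and not p both at 0.
Every branch closes (one shown): unsatisfiable in T, hence also in S4, S5 (every S4/S5-frame is a T-frame).
K-tableau for the formula:
1. not (Box ((Box p implies p) or p) implies ((Box p implies p) or p)) and (q implies (not r and q)), 0
2. not (Box ((Box p implies p) or p) implies ((Box p implies p) or p)), 0   [and-rule on 1]
3. q implies (not r and q), 0   [and-rule on 1]
4. Box ((Box p implies p) or p), 0   [neg-implies-rule on 2]
5. not ((Box p implies p) or p), 0   [neg-implies-rule on 2]
6. not (Box p implies p), 0   [neg-or-rule on 5]
7. not p, 0   [neg-or-rule on 5]
8. Box p, 0   [neg-implies-rule on 6]
9. not r and q, 0   [implies-rule on 3 (branches; this branch)]
10. not r, 0   [and-rule on 9]
11. q, 0   [and-rule on 9]
Complete open branch: satisfiable in K.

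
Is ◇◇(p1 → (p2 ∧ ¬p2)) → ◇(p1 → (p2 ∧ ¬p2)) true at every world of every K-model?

Tableau for the negation ¬(◇◇(p1 → (p2 ∧ ¬p2)) → ◇(p1 → (p2 ∧ ¬p2))):
1. ¬(◇◇(p1 → (p2 ∧ ¬p2)) → ◇(p1 → (p2 ∧ ¬p2))), u
2. ◇◇(p1 → (p2 ∧ ¬p2)), u
3. ¬◇(p1 → (p2 ∧ ¬p2)), u
4. ◇(p1 → (p2 ∧ ¬p2)), v
5. ¬(p1 → (p2 ∧ ¬p2)), v
6. p1, v
7. ¬(p2 ∧ ¬p2), v
8. p2, v
9. p1 → (p2 ∧ ¬p2), w
10. ¬p1, w
Accessibility: uRv, vRw
The negation has an open branch (countermodel exists).

Invalid (countermodel exists)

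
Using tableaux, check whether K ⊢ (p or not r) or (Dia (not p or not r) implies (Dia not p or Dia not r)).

Valid

Tableau for the negation not ((p or not r) or (Dia (not p or not r) implies (Dia not p or Dia not r))):
1. not ((p or not r) or (Dia (not p or not r) implies (Dia not p or Dia not r))), u
2. not (p or not r), u
3. not (Dia (not p or not r) implies (Dia not p or Dia not r)), u
4. not p, u
5. r, u
6. Dia (not p or not r), u
7. not (Dia not p or Dia not r), u
8. not Dia not p, u
9. not Dia not r, u
10. not p or not r, v
11. p, v
12. r, v
13. not r, v
Accessibility: uRv
Branch closes: r and not r both at v.
All branches of the negation close; one closing branch shown above.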